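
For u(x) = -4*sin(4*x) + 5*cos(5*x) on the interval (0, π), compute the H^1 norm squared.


||u||_{H^1(0,π)}^2 = 8320/9 + 461*π

u'(x) = -25*sin(5*x) - 16*cos(4*x).
Expand u² and (u')² and integrate term by term on (0, π), using: for integers n ≥ 1, ∫_0^π sin²(nx) dx = ∫_0^π cos²(nx) dx = π/2; for n ≠ n', ∫_0^π sin(nx)sin(n'x) dx = ∫_0^π cos(nx)cos(n'x) dx = 0; and by product-to-sum, ∫_0^π sin(nx)cos(n'x) dx = ½∫_0^π [sin((n+n')x) + sin((n−n')x)] dx, which is 0 when n+n' is even and 2n/(n²−n'²) when n+n' is odd (it need not vanish on (0, π)).
  u² squared terms: (-4)²·∫sin(4x)² dx = 16·π/2 = 8*π;  (5)²·∫cos(5x)² dx = 25·π/2 = 25*π/2.
  u² cross terms: 2·(-4)·(5)·∫sin(4x)·cos(5x) dx = -40·(-8/9) = 320/9.
  So ∫_0^π u² dx = 8*π + 25*π/2 + 320/9 = 320/9 + 41*π/2.
  (u')² squared terms: (-25)²·∫sin(5x)² dx = 625·π/2 = 625*π/2;  (-16)²·∫cos(4x)² dx = 256·π/2 = 128*π.
  (u')² cross terms: 2·(-25)·(-16)·∫sin(5x)·cos(4x) dx = 800·(10/9) = 8000/9.
  So ∫_0^π (u')² dx = 625*π/2 + 128*π + 8000/9 = 8000/9 + 881*π/2.
||u||_{H^1}^2 = (320/9 + 41*π/2) + (8000/9 + 881*π/2) = 8320/9 + 461*π.


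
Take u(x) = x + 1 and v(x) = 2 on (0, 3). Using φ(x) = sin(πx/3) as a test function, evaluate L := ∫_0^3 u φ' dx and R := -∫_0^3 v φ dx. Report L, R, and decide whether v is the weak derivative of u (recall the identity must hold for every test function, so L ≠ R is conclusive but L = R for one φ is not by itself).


LHS = -6/π, RHS = -12/π. No, v is not the weak derivative of u.

u(x) = x + 1, classical derivative u'(x) = 1.
φ(x) = sin(πx/3), so φ'(x) = π*cos(π*x/3)/3.
Note φ(0) = φ(3) = 0, so the boundary term u·φ vanishes.
LHS = ∫_0^3 u(x) φ'(x) dx = ∫_0^3 (π*x*cos(π*x/3)/3 + π*cos(π*x/3)/3) dx. Term by term:
  ∫_0^3 π*cos(π*x/3)/3 dx = 0;  ∫_0^3 π*x*cos(π*x/3)/3 dx = -6/π.
Sum: 0 − 6/π = -6/π.
So LHS = -6/π.
∫_0^3 v(x) φ(x) dx = ∫_0^3 (2*sin(π*x/3)) dx. Term by term:
  ∫_0^3 2*sin(π*x/3) dx = 12/π.
So RHS = -∫_0^3 v(x) φ(x) dx = -12/π.
LHS − RHS = 6/π ≠ 0, so the identity fails.
(For a valid weak derivative the identity must hold for EVERY test function, in particular this one. The failure shows v is NOT the weak derivative of u.)
Correct weak derivative would be u'(x) = 1.


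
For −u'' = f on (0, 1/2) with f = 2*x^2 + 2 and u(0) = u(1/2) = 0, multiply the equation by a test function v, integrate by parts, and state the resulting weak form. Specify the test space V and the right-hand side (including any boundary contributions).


V = H^1_0(0, 1/2) (so v(0) = v(1/2) = 0); weak form: ∫_0^1/2 u'v' dx = ∫_0^1/2 (2*x^2 + 2) v dx for all v ∈ V.

Multiply both sides by a test function v and integrate from 0 to 1/2:
  ∫_0^1/2 −u''(x) v(x) dx = ∫_0^1/2 f(x) v(x) dx.
Integrate the LHS by parts once:
  ∫_0^1/2 −u'' v dx = −[u'(x) v(x)]_0^1/2 + ∫_0^1/2 u'(x) v'(x) dx.
Thus ∫_0^1/2 u'(x) v'(x) dx = ∫_0^1/2 f(x) v(x) dx + [u'(x) v(x)]_0^1/2.
Choose V so that boundary terms are either known or forced to vanish.
u is Dirichlet: u(0) = u(1/2) = 0. Let V = H^1_0(0, 1/2); then v(0) = v(1/2) = 0, and [u' v]_0^1/2 = 0.
Weak formulation: find u (satisfying any essential BC) such that ∫_0^1/2 u'(x) v'(x) dx = ∫_0^1/2 f v dx for all v ∈ V.
Substituting f(x) = 2*x^2 + 2, the right-hand side is ∫_0^1/2 (2*x^2 + 2) v dx.


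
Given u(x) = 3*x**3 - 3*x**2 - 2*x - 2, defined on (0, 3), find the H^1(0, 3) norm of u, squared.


||u||_{H^1}^2 = 88923/35

The H^1 norm (squared) on an interval (0, L) is
  ||u||_{H^1}^2 = ∫_0^L u(x)^2 dx + ∫_0^L u'(x)^2 dx.
Compute u'(x) = 9*x**2 - 6*x - 2.
Then u(x)^2 = 9*x**6 - 18*x**5 - 3*x**4 + 16*x**2 + 8*x + 4 and u'(x)^2 = 81*x**4 - 108*x**3 + 24*x + 4.
Integrate each monomial from 0 to 3 using ∫_0^3 c·x^n dx = c·3^(n+1)/(n+1):
  ∫_0^3 u(x)^2 dx = ∫_0^3 (9*x^6 - 18*x^5 - 3*x^4 + 16*x^2 + 8*x + 4) dx. Term by term:
    ∫_0^3 9*x^6 dx = 19683/7;  ∫_0^3 -18*x^5 dx = -2187;  ∫_0^3 -3*x^4 dx = -729/5;
    ∫_0^3 16*x^2 dx = 144;  ∫_0^3 8*x dx = 36;  ∫_0^3 4 dx = 12.
  Sum: 19683/7 − 2187 − 729/5 + 144 + 36 + 12 = 23487/35.
  ∫_0^3 u'(x)^2 dx = ∫_0^3 (81*x^4 - 108*x^3 + 24*x + 4) dx. Term by term:
    ∫_0^3 81*x^4 dx = 19683/5;  ∫_0^3 -108*x^3 dx = -2187;  ∫_0^3 24*x dx = 108;
    ∫_0^3 4 dx = 12.
  Sum: 19683/5 − 2187 + 108 + 12 = 9348/5.
Adding: ||u||_{H^1}^2 = 23487/35 + 9348/5 = 88923/35.


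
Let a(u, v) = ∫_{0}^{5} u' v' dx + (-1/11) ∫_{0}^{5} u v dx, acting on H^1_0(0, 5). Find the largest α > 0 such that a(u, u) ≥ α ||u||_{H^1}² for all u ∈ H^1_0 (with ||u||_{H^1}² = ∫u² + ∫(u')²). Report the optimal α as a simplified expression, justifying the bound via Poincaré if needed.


α = (-25/11 + π^2)/(π^2 + 25)

Coercivity of a(·,·) on H^1_0(0, 5) means a(u, u) ≥ α ||u||_{H^1}² for every u ∈ H^1_0.
The interval has length L = 5, and Poincaré/coercivity depend only on L. Here a(u, u) = ∫(u')² + (-1/11)·∫u².
Here c = -1/11 < 0 with |c| < (π/L)² = π^2/25, so coercivity still holds. The condition a(u,u) ≥ α||u||_{H^1}² reads (1−α)∫(u')² ≥ (α−c)∫u². Any admissible α is ≤ 1 (rapidly oscillating u have ∫u²/∫(u')² → 0), and α = 1 would force 0 ≥ (1−c)∫u², impossible since c < 1; so 1−α > 0. By the sharp Poincaré inequality on H^1_0 of an interval of length L, ∫(u')² ≥ (π/L)²∫u² with equality for the first sine mode sin(π(x−x₀)/L) (x₀ the left endpoint), so the inequality holds for all u iff (1−α)(π/L)² ≥ α − c, i.e. α ≤ ((π/L)² + c)/((π/L)² + 1) = (1 + c(L/π)²)/(1 + (L/π)²). (Direct route, valid since c ≤ 0: Poincaré gives c∫u² ≥ c(L/π)²∫(u')², so a(u,u) ≥ (1 + c(L/π)²)∫(u')², while ||u||_{H^1}² ≤ (1 + (L/π)²)∫(u')²; dividing yields the same α.) With (π/L)² = π^2/25 and c = -1/11, the largest admissible constant is α = ((π/L)² + c)/((π/L)² + 1).
Simplifying, α = (-25/11 + π^2)/(π^2 + 25).


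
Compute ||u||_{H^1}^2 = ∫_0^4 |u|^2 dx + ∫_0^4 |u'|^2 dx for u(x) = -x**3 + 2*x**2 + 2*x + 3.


||u||_{H^1}^2 = 26172/35

The H^1 norm (squared) on an interval (0, L) is
  ||u||_{H^1}^2 = ∫_0^L u(x)^2 dx + ∫_0^L u'(x)^2 dx.
Compute u'(x) = -3*x**2 + 4*x + 2.
Then u(x)^2 = x**6 - 4*x**5 + 2*x**3 + 16*x**2 + 12*x + 9 and u'(x)^2 = 9*x**4 - 24*x**3 + 4*x**2 + 16*x + 4.
Integrate each monomial from 0 to 4 using ∫_0^4 c·x^n dx = c·4^(n+1)/(n+1):
  ∫_0^4 u(x)^2 dx = ∫_0^4 (x^6 - 4*x^5 + 2*x^3 + 16*x^2 + 12*x + 9) dx. Term by term:
    ∫_0^4 x^6 dx = 16384/7;  ∫_0^4 -4*x^5 dx = -8192/3;  ∫_0^4 2*x^3 dx = 128;
    ∫_0^4 16*x^2 dx = 1024/3;  ∫_0^4 12*x dx = 96;  ∫_0^4 9 dx = 36.
  Sum: 16384/7 − 8192/3 + 128 + 1024/3 + 96 + 36 = 4436/21.
  ∫_0^4 u'(x)^2 dx = ∫_0^4 (9*x^4 - 24*x^3 + 4*x^2 + 16*x + 4) dx. Term by term:
    ∫_0^4 9*x^4 dx = 9216/5;  ∫_0^4 -24*x^3 dx = -1536;  ∫_0^4 4*x^2 dx = 256/3;
    ∫_0^4 16*x dx = 128;  ∫_0^4 4 dx = 16.
  Sum: 9216/5 − 1536 + 256/3 + 128 + 16 = 8048/15.
Adding: ||u||_{H^1}^2 = 4436/21 + 8048/15 = 26172/35.


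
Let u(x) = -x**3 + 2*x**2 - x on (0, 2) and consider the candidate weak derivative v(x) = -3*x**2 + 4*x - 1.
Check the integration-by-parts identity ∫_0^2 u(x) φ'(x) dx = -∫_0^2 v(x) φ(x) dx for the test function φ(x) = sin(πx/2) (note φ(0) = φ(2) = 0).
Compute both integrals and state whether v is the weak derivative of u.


LHS = -96/π^3 + 12/π, RHS = -96/π^3 + 12/π. Yes, v = u' weakly.

u(x) = -x**3 + 2*x**2 - x, classical derivative u'(x) = -3*x**2 + 4*x - 1.
φ(x) = sin(πx/2), so φ'(x) = π*cos(π*x/2)/2.
Note φ(0) = φ(2) = 0, so the boundary term u·φ vanishes.
LHS = ∫_0^2 u(x) φ'(x) dx = ∫_0^2 (-π*x^3*cos(π*x/2)/2 + π*x^2*cos(π*x/2) - π*x*cos(π*x/2)/2) dx. Term by term:
  ∫_0^2 π*x^2*cos(π*x/2) dx = -16/π;  ∫_0^2 -π*x*cos(π*x/2)/2 dx = 4/π;  ∫_0^2 -π*x^3*cos(π*x/2)/2 dx = -96/π^3 + 24/π.
Sum: -16/π + 4/π + -96/π^3 + 24/π = -96/π^3 + 12/π.
So LHS = -96/π^3 + 12/π.
∫_0^2 v(x) φ(x) dx = ∫_0^2 (-3*x^2*sin(π*x/2) + 4*x*sin(π*x/2) - sin(π*x/2)) dx. Term by term:
  ∫_0^2 -sin(π*x/2) dx = -4/π;  ∫_0^2 -3*x^2*sin(π*x/2) dx = -24/π + 96/π^3;  ∫_0^2 4*x*sin(π*x/2) dx = 16/π.
Sum: -4/π + -24/π + 96/π^3 + 16/π = -12/π + 96/π^3.
So RHS = -∫_0^2 v(x) φ(x) dx = -96/π^3 + 12/π.
LHS = RHS, so the identity holds for this test φ.
Moreover u is smooth here and v(x) = u'(x) = -3*x**2 + 4*x - 1 pointwise, so the identity holds for every test function. Hence v is the weak derivative of u.


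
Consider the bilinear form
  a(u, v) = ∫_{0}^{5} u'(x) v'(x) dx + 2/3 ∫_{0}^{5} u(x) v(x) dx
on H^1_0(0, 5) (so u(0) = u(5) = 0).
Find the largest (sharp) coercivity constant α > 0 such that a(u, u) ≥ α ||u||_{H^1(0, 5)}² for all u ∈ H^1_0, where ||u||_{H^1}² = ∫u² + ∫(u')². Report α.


α = (π^2 + 50/3)/(π^2 + 25)

Coercivity of a(·,·) on H^1_0(0, 5) means a(u, u) ≥ α ||u||_{H^1}² for every u ∈ H^1_0.
The interval has length L = 5, and Poincaré/coercivity depend only on L. Here a(u, u) = ∫(u')² + (2/3)·∫u².
Here 0 < c = 2/3 < 1. The condition a(u,u) ≥ α||u||_{H^1}² reads (1−α)∫(u')² ≥ (α−c)∫u². Any admissible α is ≤ 1 (rapidly oscillating u have ∫u²/∫(u')² → 0), and α = 1 would force 0 ≥ (1−c)∫u², impossible since c < 1; so 1−α > 0. By the sharp Poincaré inequality on H^1_0 of an interval of length L, ∫(u')² ≥ (π/L)²∫u² with equality for the first sine mode sin(π(x−x₀)/L) (x₀ the left endpoint), so the inequality holds for all u iff (1−α)(π/L)² ≥ α − c, i.e. α ≤ ((π/L)² + c)/((π/L)² + 1) = (1 + c(L/π)²)/(1 + (L/π)²). With (π/L)² = π^2/25 and c = 2/3, the largest admissible constant is α = ((π/L)² + c)/((π/L)² + 1).
Simplifying, α = (π^2 + 50/3)/(π^2 + 25).


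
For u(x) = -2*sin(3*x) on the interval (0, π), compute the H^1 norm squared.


||u||_{H^1(0,π)}^2 = 20*π

u'(x) = -6*cos(3*x).
Expand u² and (u')² and integrate term by term on (0, π), using: for integers n ≥ 1, ∫_0^π sin²(nx) dx = ∫_0^π cos²(nx) dx = π/2; for n ≠ n', ∫_0^π sin(nx)sin(n'x) dx = ∫_0^π cos(nx)cos(n'x) dx = 0; and by product-to-sum, ∫_0^π sin(nx)cos(n'x) dx = ½∫_0^π [sin((n+n')x) + sin((n−n')x)] dx, which is 0 when n+n' is even and 2n/(n²−n'²) when n+n' is odd (it need not vanish on (0, π)).
  u² squared terms: (-2)²·∫sin(3x)² dx = 4·π/2 = 2*π.
  So ∫_0^π u² dx = 2*π.
  (u')² squared terms: (-6)²·∫cos(3x)² dx = 36·π/2 = 18*π.
  So ∫_0^π (u')² dx = 18*π.
||u||_{H^1}^2 = (2*π) + (18*π) = 20*π.


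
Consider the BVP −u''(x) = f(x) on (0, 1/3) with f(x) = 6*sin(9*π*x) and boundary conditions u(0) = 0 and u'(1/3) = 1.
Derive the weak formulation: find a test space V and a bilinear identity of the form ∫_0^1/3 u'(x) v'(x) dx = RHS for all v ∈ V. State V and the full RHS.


V = {v ∈ H^1(0, 1/3) : v(0) = 0} (test functions vanish at x = 0 where u is specified); weak form: ∫_0^1/3 u'v' dx = ∫_0^1/3 (6*sin(9*π*x)) v dx + v(1/3) for all v ∈ V.

Multiply both sides by a test function v and integrate from 0 to 1/3:
  ∫_0^1/3 −u''(x) v(x) dx = ∫_0^1/3 f(x) v(x) dx.
Integrate the LHS by parts once:
  ∫_0^1/3 −u'' v dx = −[u'(x) v(x)]_0^1/3 + ∫_0^1/3 u'(x) v'(x) dx.
Thus ∫_0^1/3 u'(x) v'(x) dx = ∫_0^1/3 f(x) v(x) dx + [u'(x) v(x)]_0^1/3.
Choose V so that boundary terms are either known or forced to vanish.
Mixed BC: u(0) = 0 (Dirichlet) and u'(1/3) = 1 (Neumann). Define V = {v ∈ H^1(0, 1/3) : v(0) = 0}. Then [u' v]_0^1/3 = u'(1/3)·v(1/3) − u'(0)·0 = v(1/3).
Weak formulation: find u (satisfying any essential BC) such that ∫_0^1/3 u'(x) v'(x) dx = ∫_0^1/3 f v dx + v(1/3) for all v ∈ V (Dirichlet at 0 absorbed into V; Neumann datum at x = 1/3 contributes the boundary term).
Substituting f(x) = 6*sin(9*π*x), the right-hand side is ∫_0^1/3 (6*sin(9*π*x)) v dx + v(1/3).


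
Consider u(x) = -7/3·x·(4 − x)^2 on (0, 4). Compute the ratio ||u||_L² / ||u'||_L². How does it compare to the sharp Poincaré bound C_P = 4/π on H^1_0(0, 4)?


||u||_L² / ||u'||_L² = 2*sqrt(14)/7 < C_P = 4/π.

u(x) = -7/3·x·(4 − x)^2, so u'(x) = -7*x^2 + 112*x/3 - 112/3.
u(x) = -7/3·x·(4 − x)^2 vanishes at x = 0 and x = 4, so u ∈ H^1_0(0, 4). Differentiate via the product rule and integrate the resulting polynomials term by term.
  ∫_0^4 u² dx = ∫_0^4 (49*x^6/9 - 784*x^5/9 + 1568*x^4/3 - 12544*x^3/9 + 12544*x^2/9) dx. Term by term:
    ∫_0^4 49*x^6/9 dx = 114688/9;  ∫_0^4 -784*x^5/9 dx = -1605632/27;  ∫_0^4 1568*x^4/3 dx = 1605632/15;
    ∫_0^4 -12544*x^3/9 dx = -802816/9;  ∫_0^4 12544*x^2/9 dx = 802816/27.
  Sum: 114688/9 − 1605632/27 + 1605632/15 − 802816/9 + 802816/27 = 114688/135.
  ∫_0^4 (u')² dx = ∫_0^4 (49*x^4 - 1568*x^3/3 + 17248*x^2/9 - 25088*x/9 + 12544/9) dx. Term by term:
    ∫_0^4 49*x^4 dx = 50176/5;  ∫_0^4 -1568*x^3/3 dx = -100352/3;  ∫_0^4 17248*x^2/9 dx = 1103872/27;
    ∫_0^4 -25088*x/9 dx = -200704/9;  ∫_0^4 12544/9 dx = 50176/9.
  Sum: 50176/5 − 100352/3 + 1103872/27 − 200704/9 + 50176/9 = 100352/135.
∫_0^4 u² dx = 114688/135, so ||u||_L² = 128*sqrt(105)/45.
∫_0^4 (u')² dx = 100352/135, so ||u'||_L² = 224*sqrt(30)/45.
Ratio ||u||_L² / ||u'||_L² = 2*sqrt(14)/7.
Sharp Poincaré constant on H^1_0(0, 4) is C_P = L/π = 4/π, achieved by sin(π/4·x).
A polynomial bump cannot attain the sharp Poincaré constant (only the first sine eigenfunction does), so the ratio is strictly less than C_P, consistent with ||u||_L² ≤ C_P ||u'||_L².


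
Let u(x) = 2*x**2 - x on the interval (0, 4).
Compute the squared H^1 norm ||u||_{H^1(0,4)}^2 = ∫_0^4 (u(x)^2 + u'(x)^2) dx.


||u||_{H^1}^2 = 12988/15

The H^1 norm (squared) on an interval (0, L) is
  ||u||_{H^1}^2 = ∫_0^L u(x)^2 dx + ∫_0^L u'(x)^2 dx.
Compute u'(x) = 4*x - 1.
Then u(x)^2 = 4*x**4 - 4*x**3 + x**2 and u'(x)^2 = 16*x**2 - 8*x + 1.
Integrate each monomial from 0 to 4 using ∫_0^4 c·x^n dx = c·4^(n+1)/(n+1):
  ∫_0^4 u(x)^2 dx = ∫_0^4 (4*x^4 - 4*x^3 + x^2) dx. Term by term:
    ∫_0^4 4*x^4 dx = 4096/5;  ∫_0^4 -4*x^3 dx = -256;  ∫_0^4 x^2 dx = 64/3.
  Sum: 4096/5 − 256 + 64/3 = 8768/15.
  ∫_0^4 u'(x)^2 dx = ∫_0^4 (16*x^2 - 8*x + 1) dx. Term by term:
    ∫_0^4 16*x^2 dx = 1024/3;  ∫_0^4 -8*x dx = -64;  ∫_0^4 1 dx = 4.
  Sum: 1024/3 − 64 + 4 = 844/3.
Adding: ||u||_{H^1}^2 = 8768/15 + 844/3 = 12988/15.


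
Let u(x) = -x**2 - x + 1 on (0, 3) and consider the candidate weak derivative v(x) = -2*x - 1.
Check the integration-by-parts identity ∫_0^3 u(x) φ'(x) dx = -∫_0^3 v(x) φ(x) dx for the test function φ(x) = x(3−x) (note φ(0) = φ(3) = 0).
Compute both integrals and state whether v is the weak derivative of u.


LHS = 18, RHS = 18. Yes, v = u' weakly.

u(x) = -x**2 - x + 1, classical derivative u'(x) = -2*x - 1.
φ(x) = x(3−x), so φ'(x) = 3 - 2*x.
Note φ(0) = φ(3) = 0, so the boundary term u·φ vanishes.
LHS = ∫_0^3 u(x) φ'(x) dx = ∫_0^3 (2*x^3 - x^2 - 5*x + 3) dx. Term by term:
  ∫_0^3 2*x^3 dx = 81/2;  ∫_0^3 -x^2 dx = -9;  ∫_0^3 -5*x dx = -45/2;
  ∫_0^3 3 dx = 9.
Sum: 81/2 − 9 − 45/2 + 9 = 18.
So LHS = 18.
∫_0^3 v(x) φ(x) dx = ∫_0^3 (2*x^3 - 5*x^2 - 3*x) dx. Term by term:
  ∫_0^3 2*x^3 dx = 81/2;  ∫_0^3 -5*x^2 dx = -45;  ∫_0^3 -3*x dx = -27/2.
Sum: 81/2 − 45 − 27/2 = -18.
So RHS = -∫_0^3 v(x) φ(x) dx = 18.
LHS = RHS, so the identity holds for this test φ.
Moreover u is smooth here and v(x) = u'(x) = -2*x - 1 pointwise, so the identity holds for every test function. Hence v is the weak derivative of u.


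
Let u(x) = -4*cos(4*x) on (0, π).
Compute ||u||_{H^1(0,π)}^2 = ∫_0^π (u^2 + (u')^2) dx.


||u||_{H^1(0,π)}^2 = 136*π

u'(x) = 16*sin(4*x).
Expand u² and (u')² and integrate term by term on (0, π), using: for integers n ≥ 1, ∫_0^π sin²(nx) dx = ∫_0^π cos²(nx) dx = π/2; for n ≠ n', ∫_0^π sin(nx)sin(n'x) dx = ∫_0^π cos(nx)cos(n'x) dx = 0; and by product-to-sum, ∫_0^π sin(nx)cos(n'x) dx = ½∫_0^π [sin((n+n')x) + sin((n−n')x)] dx, which is 0 when n+n' is even and 2n/(n²−n'²) when n+n' is odd (it need not vanish on (0, π)).
  u² squared terms: (-4)²·∫cos(4x)² dx = 16·π/2 = 8*π.
  So ∫_0^π u² dx = 8*π.
  (u')² squared terms: (16)²·∫sin(4x)² dx = 256·π/2 = 128*π.
  So ∫_0^π (u')² dx = 128*π.
||u||_{H^1}^2 = (8*π) + (128*π) = 136*π.


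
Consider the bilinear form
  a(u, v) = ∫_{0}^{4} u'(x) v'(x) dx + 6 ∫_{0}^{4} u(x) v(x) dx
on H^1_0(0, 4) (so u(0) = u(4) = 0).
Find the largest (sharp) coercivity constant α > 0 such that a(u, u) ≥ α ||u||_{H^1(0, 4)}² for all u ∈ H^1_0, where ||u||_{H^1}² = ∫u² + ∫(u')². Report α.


α = 1

Coercivity of a(·,·) on H^1_0(0, 4) means a(u, u) ≥ α ||u||_{H^1}² for every u ∈ H^1_0.
The interval has length L = 4, and Poincaré/coercivity depend only on L. Here a(u, u) = ∫(u')² + (6)·∫u².
Here c = 6 ≥ 1, so a(u,u) = ∫(u')² + c∫u² ≥ ∫(u')² + ∫u² = ||u||_{H^1}², i.e. α = 1 works. No larger α is possible: a(u,u) ≥ α||u||_{H^1}² means (1−α)∫(u')² ≥ (α−c)∫u², and for the modes u_n = sin(nπ(x−x₀)/L) (x₀ the left endpoint) one has ∫u_n²/∫(u_n')² = (L/(nπ))² → 0, so a(u_n,u_n)/||u_n||_{H^1}² → 1. Hence the optimal constant is α = 1.
Therefore α = 1.


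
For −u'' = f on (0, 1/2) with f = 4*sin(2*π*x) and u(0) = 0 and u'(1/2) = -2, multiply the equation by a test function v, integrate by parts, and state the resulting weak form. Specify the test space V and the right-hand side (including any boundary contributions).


V = {v ∈ H^1(0, 1/2) : v(0) = 0} (test functions vanish at x = 0 where u is specified); weak form: ∫_0^1/2 u'v' dx = ∫_0^1/2 (4*sin(2*π*x)) v dx − 2·v(1/2) for all v ∈ V.

Multiply both sides by a test function v and integrate from 0 to 1/2:
  ∫_0^1/2 −u''(x) v(x) dx = ∫_0^1/2 f(x) v(x) dx.
Integrate the LHS by parts once:
  ∫_0^1/2 −u'' v dx = −[u'(x) v(x)]_0^1/2 + ∫_0^1/2 u'(x) v'(x) dx.
Thus ∫_0^1/2 u'(x) v'(x) dx = ∫_0^1/2 f(x) v(x) dx + [u'(x) v(x)]_0^1/2.
Choose V so that boundary terms are either known or forced to vanish.
Mixed BC: u(0) = 0 (Dirichlet) and u'(1/2) = -2 (Neumann). Define V = {v ∈ H^1(0, 1/2) : v(0) = 0}. Then [u' v]_0^1/2 = u'(1/2)·v(1/2) − u'(0)·0 = − 2·v(1/2).
Weak formulation: find u (satisfying any essential BC) such that ∫_0^1/2 u'(x) v'(x) dx = ∫_0^1/2 f v dx − 2·v(1/2) for all v ∈ V (Dirichlet at 0 absorbed into V; Neumann datum at x = 1/2 contributes the boundary term).
Substituting f(x) = 4*sin(2*π*x), the right-hand side is ∫_0^1/2 (4*sin(2*π*x)) v dx − 2·v(1/2).


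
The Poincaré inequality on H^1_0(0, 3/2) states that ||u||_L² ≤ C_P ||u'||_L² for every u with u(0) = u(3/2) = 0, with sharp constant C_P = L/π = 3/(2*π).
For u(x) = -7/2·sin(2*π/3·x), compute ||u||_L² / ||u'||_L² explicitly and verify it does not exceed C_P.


||u||_L² / ||u'||_L² = 3/(2*π) = C_P.

u(x) = -7/2·sin(2*π/3·x), so u'(x) = -7*π*cos(2*π*x/3)/3.
Writing u(x) = A·sin(kπx/L) with A = -7/2 and k = 1, use ∫_0^L sin²(kπx/L) dx = L/2 and ∫_0^L cos²(kπx/L) dx = L/2.
u² = 49/4·sin²(2*π/3·x) and (u')² = 49*π^2/9·cos²(2*π/3·x), and each of sin², cos² integrates to L/2 = 3/4 over (0, 3/2).
∫_0^3/2 u² dx = 147/16, so ||u||_L² = 7*sqrt(3)/4.
∫_0^3/2 (u')² dx = 49*π^2/12, so ||u'||_L² = 7*sqrt(3)*π/6.
Ratio ||u||_L² / ||u'||_L² = 3/(2*π).
Sharp Poincaré constant on H^1_0(0, 3/2) is C_P = L/π = 3/(2*π), achieved by sin(2*π/3·x).
This is the k = 1 eigenfunction (up to amplitude), so the ratio equals the sharp Poincaré constant exactly.


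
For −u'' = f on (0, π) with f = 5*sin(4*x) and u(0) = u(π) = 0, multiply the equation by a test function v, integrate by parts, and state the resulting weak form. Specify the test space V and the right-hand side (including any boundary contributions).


V = H^1_0(0, π) (so v(0) = v(π) = 0); weak form: ∫_0^π u'v' dx = ∫_0^π (5*sin(4*x)) v dx for all v ∈ V.

Multiply both sides by a test function v and integrate from 0 to π:
  ∫_0^π −u''(x) v(x) dx = ∫_0^π f(x) v(x) dx.
Integrate the LHS by parts once:
  ∫_0^π −u'' v dx = −[u'(x) v(x)]_0^π + ∫_0^π u'(x) v'(x) dx.
Thus ∫_0^π u'(x) v'(x) dx = ∫_0^π f(x) v(x) dx + [u'(x) v(x)]_0^π.
Choose V so that boundary terms are either known or forced to vanish.
u is Dirichlet: u(0) = u(π) = 0. Let V = H^1_0(0, π); then v(0) = v(π) = 0, and [u' v]_0^π = 0.
Weak formulation: find u (satisfying any essential BC) such that ∫_0^π u'(x) v'(x) dx = ∫_0^π f v dx for all v ∈ V.
Substituting f(x) = 5*sin(4*x), the right-hand side is ∫_0^π (5*sin(4*x)) v dx.


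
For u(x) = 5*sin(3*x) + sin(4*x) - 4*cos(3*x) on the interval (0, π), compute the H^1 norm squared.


||u||_{H^1(0,π)}^2 = -640/7 + 427*π/2

u'(x) = 12*sin(3*x) + 15*cos(3*x) + 4*cos(4*x).
Expand u² and (u')² and integrate term by term on (0, π), using: for integers n ≥ 1, ∫_0^π sin²(nx) dx = ∫_0^π cos²(nx) dx = π/2; for n ≠ n', ∫_0^π sin(nx)sin(n'x) dx = ∫_0^π cos(nx)cos(n'x) dx = 0; and by product-to-sum, ∫_0^π sin(nx)cos(n'x) dx = ½∫_0^π [sin((n+n')x) + sin((n−n')x)] dx, which is 0 when n+n' is even and 2n/(n²−n'²) when n+n' is odd (it need not vanish on (0, π)).
  u² squared terms: (-4)²·∫cos(3x)² dx = 16·π/2 = 8*π;  (5)²·∫sin(3x)² dx = 25·π/2 = 25*π/2;  (1)²·∫sin(4x)² dx = 1·π/2 = π/2.
  u² cross terms: 2·(-4)·(5)·∫cos(3x)·sin(3x) dx = -40·(0) = 0;  2·(-4)·(1)·∫cos(3x)·sin(4x) dx = -8·(8/7) = -64/7;  2·(5)·(1)·∫sin(3x)·sin(4x) dx = 10·(0) = 0.
  So ∫_0^π u² dx = 8*π + 25*π/2 + π/2 + 0 − 64/7 + 0 = -64/7 + 21*π.
  (u')² squared terms: (4)²·∫cos(4x)² dx = 16·π/2 = 8*π;  (12)²·∫sin(3x)² dx = 144·π/2 = 72*π;  (15)²·∫cos(3x)² dx = 225·π/2 = 225*π/2.
  (u')² cross terms: 2·(4)·(12)·∫cos(4x)·sin(3x) dx = 96·(-6/7) = -576/7;  2·(4)·(15)·∫cos(4x)·cos(3x) dx = 120·(0) = 0;  2·(12)·(15)·∫sin(3x)·cos(3x) dx = 360·(0) = 0.
  So ∫_0^π (u')² dx = 8*π + 72*π + 225*π/2 − 576/7 + 0 + 0 = -576/7 + 385*π/2.
||u||_{H^1}^2 = (-64/7 + 21*π) + (-576/7 + 385*π/2) = -640/7 + 427*π/2.


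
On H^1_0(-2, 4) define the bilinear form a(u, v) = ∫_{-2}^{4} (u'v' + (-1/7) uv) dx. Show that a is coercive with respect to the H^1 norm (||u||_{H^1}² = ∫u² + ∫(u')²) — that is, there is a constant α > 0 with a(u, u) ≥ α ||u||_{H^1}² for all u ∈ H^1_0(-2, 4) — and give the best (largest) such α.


α = (-36/7 + π^2)/(π^2 + 36)

Coercivity of a(·,·) on H^1_0(-2, 4) means a(u, u) ≥ α ||u||_{H^1}² for every u ∈ H^1_0.
The interval has length L = 6, and Poincaré/coercivity depend only on L. Here a(u, u) = ∫(u')² + (-1/7)·∫u².
Here c = -1/7 < 0 with |c| < (π/L)² = π^2/36, so coercivity still holds. The condition a(u,u) ≥ α||u||_{H^1}² reads (1−α)∫(u')² ≥ (α−c)∫u². Any admissible α is ≤ 1 (rapidly oscillating u have ∫u²/∫(u')² → 0), and α = 1 would force 0 ≥ (1−c)∫u², impossible since c < 1; so 1−α > 0. By the sharp Poincaré inequality on H^1_0 of an interval of length L, ∫(u')² ≥ (π/L)²∫u² with equality for the first sine mode sin(π(x−x₀)/L) (x₀ the left endpoint), so the inequality holds for all u iff (1−α)(π/L)² ≥ α − c, i.e. α ≤ ((π/L)² + c)/((π/L)² + 1) = (1 + c(L/π)²)/(1 + (L/π)²). (Direct route, valid since c ≤ 0: Poincaré gives c∫u² ≥ c(L/π)²∫(u')², so a(u,u) ≥ (1 + c(L/π)²)∫(u')², while ||u||_{H^1}² ≤ (1 + (L/π)²)∫(u')²; dividing yields the same α.) With (π/L)² = π^2/36 and c = -1/7, the largest admissible constant is α = ((π/L)² + c)/((π/L)² + 1).
Simplifying, α = (-36/7 + π^2)/(π^2 + 36).


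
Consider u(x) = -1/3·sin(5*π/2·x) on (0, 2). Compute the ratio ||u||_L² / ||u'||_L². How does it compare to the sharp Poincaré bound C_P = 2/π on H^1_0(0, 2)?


||u||_L² / ||u'||_L² = 2/(5*π) < C_P = 2/π.

u(x) = -1/3·sin(5*π/2·x), so u'(x) = -5*π*cos(5*π*x/2)/6.
Writing u(x) = A·sin(kπx/L) with A = -1/3 and k = 5, use ∫_0^L sin²(kπx/L) dx = L/2 and ∫_0^L cos²(kπx/L) dx = L/2.
u² = 1/9·sin²(5*π/2·x) and (u')² = 25*π^2/36·cos²(5*π/2·x), and each of sin², cos² integrates to L/2 = 1 over (0, 2).
∫_0^2 u² dx = 1/9, so ||u||_L² = 1/3.
∫_0^2 (u')² dx = 25*π^2/36, so ||u'||_L² = 5*π/6.
Ratio ||u||_L² / ||u'||_L² = 2/(5*π).
Sharp Poincaré constant on H^1_0(0, 2) is C_P = L/π = 2/π, achieved by sin(π/2·x).
This is the k = 5 harmonic; the ratio L/(kπ) is strictly less than C_P = L/π, consistent with the sharp inequality ||u||_L² ≤ C_P ||u'||_L².


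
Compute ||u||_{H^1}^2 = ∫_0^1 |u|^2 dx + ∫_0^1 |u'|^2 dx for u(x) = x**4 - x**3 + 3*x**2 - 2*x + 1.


||u||_{H^1}^2 = 7199/1260

The H^1 norm (squared) on an interval (0, L) is
  ||u||_{H^1}^2 = ∫_0^L u(x)^2 dx + ∫_0^L u'(x)^2 dx.
Compute u'(x) = 4*x**3 - 3*x**2 + 6*x - 2.
Then u(x)^2 = x**8 - 2*x**7 + 7*x**6 - 10*x**5 + 15*x**4 - 14*x**3 + 10*x**2 - 4*x + 1 and u'(x)^2 = 16*x**6 - 24*x**5 + 57*x**4 - 52*x**3 + 48*x**2 - 24*x + 4.
Integrate each monomial from 0 to 1 using ∫_0^1 c·x^n dx = c·1^(n+1)/(n+1):
  ∫_0^1 u(x)^2 dx = ∫_0^1 (x^8 - 2*x^7 + 7*x^6 - 10*x^5 + 15*x^4 - 14*x^3 + 10*x^2 - 4*x + 1) dx. Term by term:
    ∫_0^1 x^8 dx = 1/9;  ∫_0^1 -2*x^7 dx = -1/4;  ∫_0^1 7*x^6 dx = 1;
    ∫_0^1 -10*x^5 dx = -5/3;  ∫_0^1 15*x^4 dx = 3;  ∫_0^1 -14*x^3 dx = -7/2;
    ∫_0^1 10*x^2 dx = 10/3;  ∫_0^1 -4*x dx = -2;  ∫_0^1 1 dx = 1.
  Sum: 1/9 − 1/4 + 1 − 5/3 + 3 − 7/2 + 10/3 − 2 + 1 = 37/36.
  ∫_0^1 u'(x)^2 dx = ∫_0^1 (16*x^6 - 24*x^5 + 57*x^4 - 52*x^3 + 48*x^2 - 24*x + 4) dx. Term by term:
    ∫_0^1 16*x^6 dx = 16/7;  ∫_0^1 -24*x^5 dx = -4;  ∫_0^1 57*x^4 dx = 57/5;
    ∫_0^1 -52*x^3 dx = -13;  ∫_0^1 48*x^2 dx = 16;  ∫_0^1 -24*x dx = -12;
    ∫_0^1 4 dx = 4.
  Sum: 16/7 − 4 + 57/5 − 13 + 16 − 12 + 4 = 164/35.
Adding: ||u||_{H^1}^2 = 37/36 + 164/35 = 7199/1260.


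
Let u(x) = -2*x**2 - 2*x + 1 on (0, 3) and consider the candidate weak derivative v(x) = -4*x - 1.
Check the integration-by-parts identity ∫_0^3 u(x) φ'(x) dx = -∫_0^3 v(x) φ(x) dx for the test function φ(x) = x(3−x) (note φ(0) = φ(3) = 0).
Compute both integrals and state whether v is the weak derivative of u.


LHS = 36, RHS = 63/2. No, v is not the weak derivative of u.

u(x) = -2*x**2 - 2*x + 1, classical derivative u'(x) = -4*x - 2.
φ(x) = x(3−x), so φ'(x) = 3 - 2*x.
Note φ(0) = φ(3) = 0, so the boundary term u·φ vanishes.
LHS = ∫_0^3 u(x) φ'(x) dx = ∫_0^3 (4*x^3 - 2*x^2 - 8*x + 3) dx. Term by term:
  ∫_0^3 4*x^3 dx = 81;  ∫_0^3 -2*x^2 dx = -18;  ∫_0^3 -8*x dx = -36;
  ∫_0^3 3 dx = 9.
Sum: 81 − 18 − 36 + 9 = 36.
So LHS = 36.
∫_0^3 v(x) φ(x) dx = ∫_0^3 (4*x^3 - 11*x^2 - 3*x) dx. Term by term:
  ∫_0^3 4*x^3 dx = 81;  ∫_0^3 -11*x^2 dx = -99;  ∫_0^3 -3*x dx = -27/2.
Sum: 81 − 99 − 27/2 = -63/2.
So RHS = -∫_0^3 v(x) φ(x) dx = 63/2.
LHS − RHS = 9/2 ≠ 0, so the identity fails.
(For a valid weak derivative the identity must hold for EVERY test function, in particular this one. The failure shows v is NOT the weak derivative of u.)
Correct weak derivative would be u'(x) = -4*x - 2.


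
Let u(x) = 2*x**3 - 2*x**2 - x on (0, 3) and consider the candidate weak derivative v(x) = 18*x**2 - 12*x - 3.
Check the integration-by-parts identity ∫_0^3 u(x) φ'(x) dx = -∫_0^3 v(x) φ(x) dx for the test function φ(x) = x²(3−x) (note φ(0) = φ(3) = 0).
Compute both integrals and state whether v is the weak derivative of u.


LHS = -1809/20, RHS = -5427/20. No, v is not the weak derivative of u.

u(x) = 2*x**3 - 2*x**2 - x, classical derivative u'(x) = 6*x**2 - 4*x - 1.
φ(x) = x²(3−x), so φ'(x) = 3*x*(2 - x).
Note φ(0) = φ(3) = 0, so the boundary term u·φ vanishes.
LHS = ∫_0^3 u(x) φ'(x) dx = ∫_0^3 (-6*x^5 + 18*x^4 - 9*x^3 - 6*x^2) dx. Term by term:
  ∫_0^3 -6*x^5 dx = -729;  ∫_0^3 18*x^4 dx = 4374/5;  ∫_0^3 -9*x^3 dx = -729/4;
  ∫_0^3 -6*x^2 dx = -54.
Sum: -729 + 4374/5 − 729/4 − 54 = -1809/20.
So LHS = -1809/20.
∫_0^3 v(x) φ(x) dx = ∫_0^3 (-18*x^5 + 66*x^4 - 33*x^3 - 9*x^2) dx. Term by term:
  ∫_0^3 -18*x^5 dx = -2187;  ∫_0^3 66*x^4 dx = 16038/5;  ∫_0^3 -33*x^3 dx = -2673/4;
  ∫_0^3 -9*x^2 dx = -81.
Sum: -2187 + 16038/5 − 2673/4 − 81 = 5427/20.
So RHS = -∫_0^3 v(x) φ(x) dx = -5427/20.
LHS − RHS = 1809/10 ≠ 0, so the identity fails.
(For a valid weak derivative the identity must hold for EVERY test function, in particular this one. The failure shows v is NOT the weak derivative of u.)
Correct weak derivative would be u'(x) = 6*x**2 - 4*x - 1.


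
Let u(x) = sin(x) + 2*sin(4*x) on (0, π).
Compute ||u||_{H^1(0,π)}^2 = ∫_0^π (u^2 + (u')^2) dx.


||u||_{H^1(0,π)}^2 = 35*π

u'(x) = cos(x) + 8*cos(4*x).
Expand u² and (u')² and integrate term by term on (0, π), using: for integers n ≥ 1, ∫_0^π sin²(nx) dx = ∫_0^π cos²(nx) dx = π/2; for n ≠ n', ∫_0^π sin(nx)sin(n'x) dx = ∫_0^π cos(nx)cos(n'x) dx = 0; and by product-to-sum, ∫_0^π sin(nx)cos(n'x) dx = ½∫_0^π [sin((n+n')x) + sin((n−n')x)] dx, which is 0 when n+n' is even and 2n/(n²−n'²) when n+n' is odd (it need not vanish on (0, π)).
  u² squared terms: (2)²·∫sin(4x)² dx = 4·π/2 = 2*π;  (1)²·∫sin(x)² dx = 1·π/2 = π/2.
  u² cross terms: 2·(2)·(1)·∫sin(4x)·sin(x) dx = 4·(0) = 0.
  So ∫_0^π u² dx = 2*π + π/2 + 0 = 5*π/2.
  (u')² squared terms: (8)²·∫cos(4x)² dx = 64·π/2 = 32*π;  (1)²·∫cos(x)² dx = 1·π/2 = π/2.
  (u')² cross terms: 2·(8)·(1)·∫cos(4x)·cos(x) dx = 16·(0) = 0.
  So ∫_0^π (u')² dx = 32*π + π/2 + 0 = 65*π/2.
||u||_{H^1}^2 = (5*π/2) + (65*π/2) = 35*π.


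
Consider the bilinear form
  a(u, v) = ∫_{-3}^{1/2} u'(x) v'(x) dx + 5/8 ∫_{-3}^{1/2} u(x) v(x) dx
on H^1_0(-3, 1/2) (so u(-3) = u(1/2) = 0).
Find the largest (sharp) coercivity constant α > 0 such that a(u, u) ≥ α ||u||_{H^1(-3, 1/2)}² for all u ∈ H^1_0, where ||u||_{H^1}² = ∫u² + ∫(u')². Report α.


α = (245 + 32*π^2)/(8*(4*π^2 + 49))

Coercivity of a(·,·) on H^1_0(-3, 1/2) means a(u, u) ≥ α ||u||_{H^1}² for every u ∈ H^1_0.
The interval has length L = 7/2, and Poincaré/coercivity depend only on L. Here a(u, u) = ∫(u')² + (5/8)·∫u².
Here 0 < c = 5/8 < 1. The condition a(u,u) ≥ α||u||_{H^1}² reads (1−α)∫(u')² ≥ (α−c)∫u². Any admissible α is ≤ 1 (rapidly oscillating u have ∫u²/∫(u')² → 0), and α = 1 would force 0 ≥ (1−c)∫u², impossible since c < 1; so 1−α > 0. By the sharp Poincaré inequality on H^1_0 of an interval of length L, ∫(u')² ≥ (π/L)²∫u² with equality for the first sine mode sin(π(x−x₀)/L) (x₀ the left endpoint), so the inequality holds for all u iff (1−α)(π/L)² ≥ α − c, i.e. α ≤ ((π/L)² + c)/((π/L)² + 1) = (1 + c(L/π)²)/(1 + (L/π)²). With (π/L)² = 4*π^2/49 and c = 5/8, the largest admissible constant is α = ((π/L)² + c)/((π/L)² + 1).
Simplifying, α = (245 + 32*π^2)/(8*(4*π^2 + 49)).


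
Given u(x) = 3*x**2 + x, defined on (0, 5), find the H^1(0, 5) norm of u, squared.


||u||_{H^1}^2 = 49555/6

The H^1 norm (squared) on an interval (0, L) is
  ||u||_{H^1}^2 = ∫_0^L u(x)^2 dx + ∫_0^L u'(x)^2 dx.
Compute u'(x) = 6*x + 1.
Then u(x)^2 = 9*x**4 + 6*x**3 + x**2 and u'(x)^2 = 36*x**2 + 12*x + 1.
Integrate each monomial from 0 to 5 using ∫_0^5 c·x^n dx = c·5^(n+1)/(n+1):
  ∫_0^5 u(x)^2 dx = ∫_0^5 (9*x^4 + 6*x^3 + x^2) dx. Term by term:
    ∫_0^5 9*x^4 dx = 5625;  ∫_0^5 6*x^3 dx = 1875/2;  ∫_0^5 x^2 dx = 125/3.
  Sum: 5625 + 1875/2 + 125/3 = 39625/6.
  ∫_0^5 u'(x)^2 dx = ∫_0^5 (36*x^2 + 12*x + 1) dx. Term by term:
    ∫_0^5 36*x^2 dx = 1500;  ∫_0^5 12*x dx = 150;  ∫_0^5 1 dx = 5.
  Sum: 1500 + 150 + 5 = 1655.
Adding: ||u||_{H^1}^2 = 39625/6 + 1655 = 49555/6.


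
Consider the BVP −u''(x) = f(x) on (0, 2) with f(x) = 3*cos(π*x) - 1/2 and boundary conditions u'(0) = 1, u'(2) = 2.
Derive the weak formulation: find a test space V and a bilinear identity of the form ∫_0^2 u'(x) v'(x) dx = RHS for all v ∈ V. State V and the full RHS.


V = H^1(0, 2) (v unrestricted at boundary; u is determined up to an additive constant); weak form: ∫_0^2 u'v' dx = ∫_0^2 (3*cos(π*x) - 1/2) v dx + 2·v(2) − v(0) for all v ∈ V.

Multiply both sides by a test function v and integrate from 0 to 2:
  ∫_0^2 −u''(x) v(x) dx = ∫_0^2 f(x) v(x) dx.
Integrate the LHS by parts once:
  ∫_0^2 −u'' v dx = −[u'(x) v(x)]_0^2 + ∫_0^2 u'(x) v'(x) dx.
Thus ∫_0^2 u'(x) v'(x) dx = ∫_0^2 f(x) v(x) dx + [u'(x) v(x)]_0^2.
Choose V so that boundary terms are either known or forced to vanish.
u has inhomogeneous Neumann u'(0) = 1, u'(2) = 2. [u' v]_0^2 = (2)·v(2) − (1)·v(0) = 2·v(2) − v(0). Take V = H^1(0, 2); boundary term becomes part of RHS.
Weak formulation: find u (satisfying any essential BC) such that ∫_0^2 u'(x) v'(x) dx = ∫_0^2 f v dx + 2·v(2) − v(0) for all v ∈ V (Neumann data are natural BCs: they enter the RHS as boundary terms).
Substituting f(x) = 3*cos(π*x) - 1/2, the right-hand side is ∫_0^2 (3*cos(π*x) - 1/2) v dx + 2·v(2) − v(0).
Compatibility check (pure Neumann): taking v ≡ 1 ∈ V gives 0 = ∫_0^2 f dx + (2) − (1), i.e. ∫_0^2 f dx must equal u'(0) − u'(2) = -1. Indeed ∫_0^2 (3*cos(π*x) - 1/2) dx = -1, so the data are compatible. The solution is then unique only up to an additive constant (fix it e.g. by requiring ∫_0^2 u dx = 0).


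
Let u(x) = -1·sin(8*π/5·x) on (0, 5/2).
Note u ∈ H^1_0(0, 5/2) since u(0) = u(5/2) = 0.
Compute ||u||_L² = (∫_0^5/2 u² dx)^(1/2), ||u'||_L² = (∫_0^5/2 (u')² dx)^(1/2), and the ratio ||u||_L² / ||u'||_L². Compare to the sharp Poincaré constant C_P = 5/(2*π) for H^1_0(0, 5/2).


||u||_L² / ||u'||_L² = 5/(8*π) < C_P = 5/(2*π).

u(x) = -1·sin(8*π/5·x), so u'(x) = -8*π*cos(8*π*x/5)/5.
Writing u(x) = A·sin(kπx/L) with A = -1 and k = 4, use ∫_0^L sin²(kπx/L) dx = L/2 and ∫_0^L cos²(kπx/L) dx = L/2.
u² = 1·sin²(8*π/5·x) and (u')² = 64*π^2/25·cos²(8*π/5·x), and each of sin², cos² integrates to L/2 = 5/4 over (0, 5/2).
∫_0^5/2 u² dx = 5/4, so ||u||_L² = sqrt(5)/2.
∫_0^5/2 (u')² dx = 16*π^2/5, so ||u'||_L² = 4*sqrt(5)*π/5.
Ratio ||u||_L² / ||u'||_L² = 5/(8*π).
Sharp Poincaré constant on H^1_0(0, 5/2) is C_P = L/π = 5/(2*π), achieved by sin(2*π/5·x).
This is the k = 4 harmonic; the ratio L/(kπ) is strictly less than C_P = L/π, consistent with the sharp inequality ||u||_L² ≤ C_P ||u'||_L².


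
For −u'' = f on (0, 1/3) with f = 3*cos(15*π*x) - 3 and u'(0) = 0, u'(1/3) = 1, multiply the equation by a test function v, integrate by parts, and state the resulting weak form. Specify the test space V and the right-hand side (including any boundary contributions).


V = H^1(0, 1/3) (v unrestricted at boundary; u is determined up to an additive constant); weak form: ∫_0^1/3 u'v' dx = ∫_0^1/3 (3*cos(15*π*x) - 3) v dx + v(1/3) for all v ∈ V.

Multiply both sides by a test function v and integrate from 0 to 1/3:
  ∫_0^1/3 −u''(x) v(x) dx = ∫_0^1/3 f(x) v(x) dx.
Integrate the LHS by parts once:
  ∫_0^1/3 −u'' v dx = −[u'(x) v(x)]_0^1/3 + ∫_0^1/3 u'(x) v'(x) dx.
Thus ∫_0^1/3 u'(x) v'(x) dx = ∫_0^1/3 f(x) v(x) dx + [u'(x) v(x)]_0^1/3.
Choose V so that boundary terms are either known or forced to vanish.
u has inhomogeneous Neumann u'(0) = 0, u'(1/3) = 1. [u' v]_0^1/3 = (1)·v(1/3) − (0)·v(0) = v(1/3). Take V = H^1(0, 1/3); boundary term becomes part of RHS.
Weak formulation: find u (satisfying any essential BC) such that ∫_0^1/3 u'(x) v'(x) dx = ∫_0^1/3 f v dx + v(1/3) for all v ∈ V (Neumann data are natural BCs: they enter the RHS as boundary terms).
Substituting f(x) = 3*cos(15*π*x) - 3, the right-hand side is ∫_0^1/3 (3*cos(15*π*x) - 3) v dx + v(1/3).
Compatibility check (pure Neumann): taking v ≡ 1 ∈ V gives 0 = ∫_0^1/3 f dx + (1) − (0), i.e. ∫_0^1/3 f dx must equal u'(0) − u'(1/3) = -1. Indeed ∫_0^1/3 (3*cos(15*π*x) - 3) dx = -1, so the data are compatible. The solution is then unique only up to an additive constant (fix it e.g. by requiring ∫_0^1/3 u dx = 0).


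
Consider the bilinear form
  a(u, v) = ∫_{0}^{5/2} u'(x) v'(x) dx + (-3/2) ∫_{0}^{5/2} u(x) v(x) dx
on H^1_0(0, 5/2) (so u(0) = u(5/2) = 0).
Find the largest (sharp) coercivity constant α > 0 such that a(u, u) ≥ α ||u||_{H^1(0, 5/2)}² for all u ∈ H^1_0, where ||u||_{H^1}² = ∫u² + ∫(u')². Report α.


α = (-75 + 8*π^2)/(2*(25 + 4*π^2))

Coercivity of a(·,·) on H^1_0(0, 5/2) means a(u, u) ≥ α ||u||_{H^1}² for every u ∈ H^1_0.
The interval has length L = 5/2, and Poincaré/coercivity depend only on L. Here a(u, u) = ∫(u')² + (-3/2)·∫u².
Here c = -3/2 < 0 with |c| < (π/L)² = 4*π^2/25, so coercivity still holds. The condition a(u,u) ≥ α||u||_{H^1}² reads (1−α)∫(u')² ≥ (α−c)∫u². Any admissible α is ≤ 1 (rapidly oscillating u have ∫u²/∫(u')² → 0), and α = 1 would force 0 ≥ (1−c)∫u², impossible since c < 1; so 1−α > 0. By the sharp Poincaré inequality on H^1_0 of an interval of length L, ∫(u')² ≥ (π/L)²∫u² with equality for the first sine mode sin(π(x−x₀)/L) (x₀ the left endpoint), so the inequality holds for all u iff (1−α)(π/L)² ≥ α − c, i.e. α ≤ ((π/L)² + c)/((π/L)² + 1) = (1 + c(L/π)²)/(1 + (L/π)²). (Direct route, valid since c ≤ 0: Poincaré gives c∫u² ≥ c(L/π)²∫(u')², so a(u,u) ≥ (1 + c(L/π)²)∫(u')², while ||u||_{H^1}² ≤ (1 + (L/π)²)∫(u')²; dividing yields the same α.) With (π/L)² = 4*π^2/25 and c = -3/2, the largest admissible constant is α = ((π/L)² + c)/((π/L)² + 1).
Simplifying, α = (-75 + 8*π^2)/(2*(25 + 4*π^2)).


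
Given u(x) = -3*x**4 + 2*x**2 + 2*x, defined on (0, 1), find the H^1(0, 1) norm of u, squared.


||u||_{H^1}^2 = 853/105

The H^1 norm (squared) on an interval (0, L) is
  ||u||_{H^1}^2 = ∫_0^L u(x)^2 dx + ∫_0^L u'(x)^2 dx.
Compute u'(x) = -12*x**3 + 4*x + 2.
Then u(x)^2 = 9*x**8 - 12*x**6 - 12*x**5 + 4*x**4 + 8*x**3 + 4*x**2 and u'(x)^2 = 144*x**6 - 96*x**4 - 48*x**3 + 16*x**2 + 16*x + 4.
Integrate each monomial from 0 to 1 using ∫_0^1 c·x^n dx = c·1^(n+1)/(n+1):
  ∫_0^1 u(x)^2 dx = ∫_0^1 (9*x^8 - 12*x^6 - 12*x^5 + 4*x^4 + 8*x^3 + 4*x^2) dx. Term by term:
    ∫_0^1 9*x^8 dx = 1;  ∫_0^1 -12*x^6 dx = -12/7;  ∫_0^1 -12*x^5 dx = -2;
    ∫_0^1 4*x^4 dx = 4/5;  ∫_0^1 8*x^3 dx = 2;  ∫_0^1 4*x^2 dx = 4/3.
  Sum: 1 − 12/7 − 2 + 4/5 + 2 + 4/3 = 149/105.
  ∫_0^1 u'(x)^2 dx = ∫_0^1 (144*x^6 - 96*x^4 - 48*x^3 + 16*x^2 + 16*x + 4) dx. Term by term:
    ∫_0^1 144*x^6 dx = 144/7;  ∫_0^1 -96*x^4 dx = -96/5;  ∫_0^1 -48*x^3 dx = -12;
    ∫_0^1 16*x^2 dx = 16/3;  ∫_0^1 16*x dx = 8;  ∫_0^1 4 dx = 4.
  Sum: 144/7 − 96/5 − 12 + 16/3 + 8 + 4 = 704/105.
Adding: ||u||_{H^1}^2 = 149/105 + 704/105 = 853/105.


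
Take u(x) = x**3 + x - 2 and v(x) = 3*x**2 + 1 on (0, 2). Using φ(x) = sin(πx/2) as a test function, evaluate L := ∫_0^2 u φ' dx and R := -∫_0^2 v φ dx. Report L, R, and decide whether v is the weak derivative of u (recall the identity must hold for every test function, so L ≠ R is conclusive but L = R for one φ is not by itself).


LHS = -28/π + 96/π^3, RHS = -28/π + 96/π^3. Yes, v = u' weakly.

u(x) = x**3 + x - 2, classical derivative u'(x) = 3*x**2 + 1.
φ(x) = sin(πx/2), so φ'(x) = π*cos(π*x/2)/2.
Note φ(0) = φ(2) = 0, so the boundary term u·φ vanishes.
LHS = ∫_0^2 u(x) φ'(x) dx = ∫_0^2 (π*x^3*cos(π*x/2)/2 + π*x*cos(π*x/2)/2 - π*cos(π*x/2)) dx. Term by term:
  ∫_0^2 -π*cos(π*x/2) dx = 0;  ∫_0^2 π*x*cos(π*x/2)/2 dx = -4/π;  ∫_0^2 π*x^3*cos(π*x/2)/2 dx = -24/π + 96/π^3.
Sum: 0 − 4/π + -24/π + 96/π^3 = -28/π + 96/π^3.
So LHS = -28/π + 96/π^3.
∫_0^2 v(x) φ(x) dx = ∫_0^2 (3*x^2*sin(π*x/2) + sin(π*x/2)) dx. Term by term:
  ∫_0^2 3*x^2*sin(π*x/2) dx = -96/π^3 + 24/π;  ∫_0^2 sin(π*x/2) dx = 4/π.
Sum: -96/π^3 + 24/π + 4/π = -96/π^3 + 28/π.
So RHS = -∫_0^2 v(x) φ(x) dx = -28/π + 96/π^3.
LHS = RHS, so the identity holds for this test φ.
Moreover u is smooth here and v(x) = u'(x) = 3*x**2 + 1 pointwise, so the identity holds for every test function. Hence v is the weak derivative of u.
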